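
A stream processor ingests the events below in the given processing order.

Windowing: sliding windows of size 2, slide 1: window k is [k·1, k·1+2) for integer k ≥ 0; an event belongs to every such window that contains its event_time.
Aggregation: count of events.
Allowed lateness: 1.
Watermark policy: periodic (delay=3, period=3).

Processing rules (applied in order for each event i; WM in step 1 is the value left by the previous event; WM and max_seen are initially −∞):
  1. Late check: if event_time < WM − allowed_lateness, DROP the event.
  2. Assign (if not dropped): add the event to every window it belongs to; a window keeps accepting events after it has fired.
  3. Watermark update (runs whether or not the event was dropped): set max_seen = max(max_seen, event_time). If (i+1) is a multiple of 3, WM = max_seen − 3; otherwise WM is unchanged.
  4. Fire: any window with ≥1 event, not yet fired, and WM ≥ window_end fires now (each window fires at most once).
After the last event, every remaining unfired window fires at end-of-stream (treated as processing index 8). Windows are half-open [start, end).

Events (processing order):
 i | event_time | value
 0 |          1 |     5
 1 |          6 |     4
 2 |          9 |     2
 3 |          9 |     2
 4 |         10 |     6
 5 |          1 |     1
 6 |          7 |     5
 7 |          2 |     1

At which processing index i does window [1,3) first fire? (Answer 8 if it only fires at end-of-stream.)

2

i=0 t=1 v=5: → [1,3),[0,2); WM=−∞
i=1 t=6 v=4: → [6,8),[5,7); WM=−∞
i=2 t=9 v=2: → [9,11),[8,10); WM=6; [0,2) fires=1 [1,3) fires=1
i=3 t=9 v=2: → [9,11),[8,10); WM=6
i=4 t=10 v=6: → [10,12),[9,11); WM=6
i=5 t=1 v=1: DROP (t<6-1); WM=7; [5,7) fires=1
i=6 t=7 v=5: → [7,9),[6,8); WM=7
i=7 t=2 v=1: DROP (t<7-1); WM=7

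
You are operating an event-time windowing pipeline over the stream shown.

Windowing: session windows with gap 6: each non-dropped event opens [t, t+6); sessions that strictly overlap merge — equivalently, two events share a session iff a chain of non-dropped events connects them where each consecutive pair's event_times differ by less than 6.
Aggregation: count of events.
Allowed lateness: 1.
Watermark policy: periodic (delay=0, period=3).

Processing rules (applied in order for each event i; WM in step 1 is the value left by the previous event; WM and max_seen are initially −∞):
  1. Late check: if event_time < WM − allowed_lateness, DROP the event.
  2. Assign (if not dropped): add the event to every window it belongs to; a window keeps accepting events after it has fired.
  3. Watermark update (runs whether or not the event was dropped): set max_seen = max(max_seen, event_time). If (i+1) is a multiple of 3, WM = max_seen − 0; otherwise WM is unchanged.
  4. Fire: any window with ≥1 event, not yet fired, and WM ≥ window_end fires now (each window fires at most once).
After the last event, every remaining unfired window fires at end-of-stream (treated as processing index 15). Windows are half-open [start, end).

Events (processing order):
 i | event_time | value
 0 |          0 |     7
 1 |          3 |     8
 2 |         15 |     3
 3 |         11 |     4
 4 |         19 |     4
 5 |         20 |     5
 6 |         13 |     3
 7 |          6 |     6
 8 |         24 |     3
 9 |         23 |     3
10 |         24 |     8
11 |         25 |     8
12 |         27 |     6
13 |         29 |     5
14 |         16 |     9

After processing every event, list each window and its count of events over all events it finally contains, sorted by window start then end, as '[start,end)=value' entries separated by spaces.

i=0 t=0 v=7: → [0,6); WM=−∞
i=1 t=3 v=8: → [0,9); WM=−∞
i=2 t=15 v=3: → [15,21); WM=15
i=3 t=11 v=4: DROP (t<15-1); WM=15
i=4 t=19 v=4: → [15,25); WM=15
i=5 t=20 v=5: → [15,26); WM=20
i=6 t=13 v=3: DROP (t<20-1); WM=20
i=7 t=6 v=6: DROP (t<20-1); WM=20
i=8 t=24 v=3: → [15,30); WM=24
i=9 t=23 v=3: → [15,30); WM=24
i=10 t=24 v=8: → [15,30); WM=24
i=11 t=25 v=8: → [15,31); WM=25
i=12 t=27 v=6: → [15,33); WM=25
i=13 t=29 v=5: → [15,35); WM=25
i=14 t=16 v=9: DROP (t<25-1); WM=29

[0,9)=2 [15,35)=9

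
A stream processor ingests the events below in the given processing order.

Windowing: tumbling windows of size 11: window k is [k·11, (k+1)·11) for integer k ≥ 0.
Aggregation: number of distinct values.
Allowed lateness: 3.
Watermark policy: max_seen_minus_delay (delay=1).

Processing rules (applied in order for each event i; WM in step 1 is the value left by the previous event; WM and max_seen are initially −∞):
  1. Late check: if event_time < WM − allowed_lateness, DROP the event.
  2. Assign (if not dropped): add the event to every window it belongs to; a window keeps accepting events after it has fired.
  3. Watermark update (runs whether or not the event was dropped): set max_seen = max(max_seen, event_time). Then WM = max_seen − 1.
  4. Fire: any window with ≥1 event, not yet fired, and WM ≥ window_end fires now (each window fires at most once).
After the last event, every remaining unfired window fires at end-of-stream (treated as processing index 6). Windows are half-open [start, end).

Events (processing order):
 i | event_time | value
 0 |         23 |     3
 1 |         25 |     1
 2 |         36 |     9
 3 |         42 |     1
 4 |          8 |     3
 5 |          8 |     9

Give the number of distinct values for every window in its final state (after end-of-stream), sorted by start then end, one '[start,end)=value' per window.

i=0 t=23 v=3: → [22,33); WM=22
i=1 t=25 v=1: → [22,33); WM=24
i=2 t=36 v=9: → [33,44); WM=35; [22,33) fires=2
i=3 t=42 v=1: → [33,44); WM=41
i=4 t=8 v=3: DROP (t<41-3); WM=41
i=5 t=8 v=9: DROP (t<41-3); WM=41

[22,33)=2 [33,44)=2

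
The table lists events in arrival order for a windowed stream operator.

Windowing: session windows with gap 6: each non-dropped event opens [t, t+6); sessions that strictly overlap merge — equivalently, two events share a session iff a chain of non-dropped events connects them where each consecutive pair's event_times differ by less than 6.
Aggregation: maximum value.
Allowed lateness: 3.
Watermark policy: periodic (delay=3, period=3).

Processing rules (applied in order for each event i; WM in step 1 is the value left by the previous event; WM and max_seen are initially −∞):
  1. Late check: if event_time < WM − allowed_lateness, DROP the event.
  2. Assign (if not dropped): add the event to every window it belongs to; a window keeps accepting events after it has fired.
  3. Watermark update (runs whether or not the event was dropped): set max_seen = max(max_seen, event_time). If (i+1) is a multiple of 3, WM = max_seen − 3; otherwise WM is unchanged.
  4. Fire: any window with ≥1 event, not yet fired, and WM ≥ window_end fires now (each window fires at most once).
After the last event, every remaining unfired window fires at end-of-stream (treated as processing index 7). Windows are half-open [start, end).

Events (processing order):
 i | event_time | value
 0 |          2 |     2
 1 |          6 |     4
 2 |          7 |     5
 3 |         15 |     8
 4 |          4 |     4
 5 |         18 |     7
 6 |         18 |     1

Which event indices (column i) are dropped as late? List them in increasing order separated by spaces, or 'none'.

none

i=0 t=2 v=2: → [2,8); WM=−∞
i=1 t=6 v=4: → [2,12); WM=−∞
i=2 t=7 v=5: → [2,13); WM=4
i=3 t=15 v=8: → [15,21); WM=4
i=4 t=4 v=4: → [2,13); WM=4
i=5 t=18 v=7: → [15,24); WM=15
i=6 t=18 v=1: → [15,24); WM=15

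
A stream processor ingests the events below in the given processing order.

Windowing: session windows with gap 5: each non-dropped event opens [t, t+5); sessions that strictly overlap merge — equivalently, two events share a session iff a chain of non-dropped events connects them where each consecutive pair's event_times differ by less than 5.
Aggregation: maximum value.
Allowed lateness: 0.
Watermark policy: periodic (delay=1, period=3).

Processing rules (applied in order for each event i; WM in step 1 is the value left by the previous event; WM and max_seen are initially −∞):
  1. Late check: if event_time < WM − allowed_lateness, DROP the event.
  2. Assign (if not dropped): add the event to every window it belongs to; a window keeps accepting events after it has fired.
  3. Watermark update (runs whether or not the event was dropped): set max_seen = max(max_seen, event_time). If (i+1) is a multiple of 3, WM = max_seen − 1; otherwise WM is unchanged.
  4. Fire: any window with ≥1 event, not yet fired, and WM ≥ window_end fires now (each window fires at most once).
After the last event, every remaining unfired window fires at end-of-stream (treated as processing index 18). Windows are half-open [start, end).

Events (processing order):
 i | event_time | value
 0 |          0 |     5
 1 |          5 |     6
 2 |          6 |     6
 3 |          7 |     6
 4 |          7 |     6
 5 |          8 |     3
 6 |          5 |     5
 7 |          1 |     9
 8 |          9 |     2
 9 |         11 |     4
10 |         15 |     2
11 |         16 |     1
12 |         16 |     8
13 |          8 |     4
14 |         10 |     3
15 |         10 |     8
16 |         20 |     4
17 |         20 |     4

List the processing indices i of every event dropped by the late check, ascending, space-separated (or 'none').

i=0 t=0 v=5: → [0,5); WM=−∞
i=1 t=5 v=6: → [5,10); WM=−∞
i=2 t=6 v=6: → [5,11); WM=5
i=3 t=7 v=6: → [5,12); WM=5
i=4 t=7 v=6: → [5,12); WM=5
i=5 t=8 v=3: → [5,13); WM=7
i=6 t=5 v=5: DROP (t<7-0); WM=7
i=7 t=1 v=9: DROP (t<7-0); WM=7
i=8 t=9 v=2: → [5,14); WM=8
i=9 t=11 v=4: → [5,16); WM=8
i=10 t=15 v=2: → [5,20); WM=8
i=11 t=16 v=1: → [5,21); WM=15
i=12 t=16 v=8: → [5,21); WM=15
i=13 t=8 v=4: DROP (t<15-0); WM=15
i=14 t=10 v=3: DROP (t<15-0); WM=15
i=15 t=10 v=8: DROP (t<15-0); WM=15
i=16 t=20 v=4: → [5,25); WM=15
i=17 t=20 v=4: → [5,25); WM=19

6 7 13 14 15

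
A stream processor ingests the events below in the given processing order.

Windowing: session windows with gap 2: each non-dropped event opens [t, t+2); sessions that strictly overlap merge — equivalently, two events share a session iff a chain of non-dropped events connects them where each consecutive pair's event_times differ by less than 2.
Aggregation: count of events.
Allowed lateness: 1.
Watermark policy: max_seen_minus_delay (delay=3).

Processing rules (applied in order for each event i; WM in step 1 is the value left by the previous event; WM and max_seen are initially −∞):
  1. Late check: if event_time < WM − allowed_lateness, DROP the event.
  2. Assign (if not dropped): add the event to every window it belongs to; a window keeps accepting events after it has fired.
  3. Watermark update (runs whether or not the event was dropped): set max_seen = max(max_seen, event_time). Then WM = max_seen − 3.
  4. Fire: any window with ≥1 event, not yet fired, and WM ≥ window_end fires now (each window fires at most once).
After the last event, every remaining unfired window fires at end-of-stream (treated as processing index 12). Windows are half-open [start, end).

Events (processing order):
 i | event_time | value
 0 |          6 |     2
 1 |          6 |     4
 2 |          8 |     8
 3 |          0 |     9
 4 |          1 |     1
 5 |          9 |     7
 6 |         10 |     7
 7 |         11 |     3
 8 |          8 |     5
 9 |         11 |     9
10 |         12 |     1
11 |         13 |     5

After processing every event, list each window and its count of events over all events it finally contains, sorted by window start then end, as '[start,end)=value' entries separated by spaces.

i=0 t=6 v=2: → [6,8); WM=3
i=1 t=6 v=4: → [6,8); WM=3
i=2 t=8 v=8: → [8,10); WM=5
i=3 t=0 v=9: DROP (t<5-1); WM=5
i=4 t=1 v=1: DROP (t<5-1); WM=5
i=5 t=9 v=7: → [8,11); WM=6
i=6 t=10 v=7: → [8,12); WM=7
i=7 t=11 v=3: → [8,13); WM=8
i=8 t=8 v=5: → [8,13); WM=8
i=9 t=11 v=9: → [8,13); WM=8
i=10 t=12 v=1: → [8,14); WM=9
i=11 t=13 v=5: → [8,15); WM=10

[6,8)=2 [8,15)=8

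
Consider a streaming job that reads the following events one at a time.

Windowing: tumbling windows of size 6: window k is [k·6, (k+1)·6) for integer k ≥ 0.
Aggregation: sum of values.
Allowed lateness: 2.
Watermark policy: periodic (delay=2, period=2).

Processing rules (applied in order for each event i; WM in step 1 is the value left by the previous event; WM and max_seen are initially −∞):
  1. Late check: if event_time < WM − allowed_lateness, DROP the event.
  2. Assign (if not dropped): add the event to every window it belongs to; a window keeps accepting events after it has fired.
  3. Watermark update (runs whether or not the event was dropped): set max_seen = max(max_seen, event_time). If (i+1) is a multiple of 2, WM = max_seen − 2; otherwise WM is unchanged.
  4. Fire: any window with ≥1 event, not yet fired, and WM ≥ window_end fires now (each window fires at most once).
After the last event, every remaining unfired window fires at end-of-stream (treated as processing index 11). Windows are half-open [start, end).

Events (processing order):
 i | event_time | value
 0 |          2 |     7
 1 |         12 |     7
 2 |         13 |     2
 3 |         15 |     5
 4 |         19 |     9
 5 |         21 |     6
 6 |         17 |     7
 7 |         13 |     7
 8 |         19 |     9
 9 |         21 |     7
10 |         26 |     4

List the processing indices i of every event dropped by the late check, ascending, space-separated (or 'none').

7

i=0 t=2 v=7: → [0,6); WM=−∞
i=1 t=12 v=7: → [12,18); WM=10; [0,6) fires=7
i=2 t=13 v=2: → [12,18); WM=10
i=3 t=15 v=5: → [12,18); WM=13
i=4 t=19 v=9: → [18,24); WM=13
i=5 t=21 v=6: → [18,24); WM=19; [12,18) fires=14
i=6 t=17 v=7: → [12,18); WM=19
i=7 t=13 v=7: DROP (t<19-2); WM=19
i=8 t=19 v=9: → [18,24); WM=19
i=9 t=21 v=7: → [18,24); WM=19
i=10 t=26 v=4: → [24,30); WM=19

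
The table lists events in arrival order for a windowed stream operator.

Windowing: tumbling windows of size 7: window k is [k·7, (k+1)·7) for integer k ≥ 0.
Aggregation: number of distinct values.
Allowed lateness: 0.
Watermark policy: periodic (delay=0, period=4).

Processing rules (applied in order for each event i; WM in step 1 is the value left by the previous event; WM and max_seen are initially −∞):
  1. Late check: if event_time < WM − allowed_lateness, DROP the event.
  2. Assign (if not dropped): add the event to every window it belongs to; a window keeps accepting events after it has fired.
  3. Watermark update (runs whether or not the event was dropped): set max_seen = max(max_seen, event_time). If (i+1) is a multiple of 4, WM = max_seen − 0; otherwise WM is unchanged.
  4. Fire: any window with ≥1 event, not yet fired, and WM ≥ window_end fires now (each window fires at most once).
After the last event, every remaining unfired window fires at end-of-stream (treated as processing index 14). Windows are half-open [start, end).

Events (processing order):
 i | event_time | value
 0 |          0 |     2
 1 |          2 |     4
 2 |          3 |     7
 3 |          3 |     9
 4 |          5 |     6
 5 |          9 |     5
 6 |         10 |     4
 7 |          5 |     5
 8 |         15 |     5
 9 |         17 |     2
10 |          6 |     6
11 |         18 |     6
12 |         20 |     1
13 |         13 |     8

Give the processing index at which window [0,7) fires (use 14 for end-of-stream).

7

i=0 t=0 v=2: → [0,7); WM=−∞
i=1 t=2 v=4: → [0,7); WM=−∞
i=2 t=3 v=7: → [0,7); WM=−∞
i=3 t=3 v=9: → [0,7); WM=3
i=4 t=5 v=6: → [0,7); WM=3
i=5 t=9 v=5: → [7,14); WM=3
i=6 t=10 v=4: → [7,14); WM=3
i=7 t=5 v=5: → [0,7); WM=10; [0,7) fires=6
i=8 t=15 v=5: → [14,21); WM=10
i=9 t=17 v=2: → [14,21); WM=10
i=10 t=6 v=6: DROP (t<10-0); WM=10
i=11 t=18 v=6: → [14,21); WM=18; [7,14) fires=2
i=12 t=20 v=1: → [14,21); WM=18
i=13 t=13 v=8: DROP (t<18-0); WM=18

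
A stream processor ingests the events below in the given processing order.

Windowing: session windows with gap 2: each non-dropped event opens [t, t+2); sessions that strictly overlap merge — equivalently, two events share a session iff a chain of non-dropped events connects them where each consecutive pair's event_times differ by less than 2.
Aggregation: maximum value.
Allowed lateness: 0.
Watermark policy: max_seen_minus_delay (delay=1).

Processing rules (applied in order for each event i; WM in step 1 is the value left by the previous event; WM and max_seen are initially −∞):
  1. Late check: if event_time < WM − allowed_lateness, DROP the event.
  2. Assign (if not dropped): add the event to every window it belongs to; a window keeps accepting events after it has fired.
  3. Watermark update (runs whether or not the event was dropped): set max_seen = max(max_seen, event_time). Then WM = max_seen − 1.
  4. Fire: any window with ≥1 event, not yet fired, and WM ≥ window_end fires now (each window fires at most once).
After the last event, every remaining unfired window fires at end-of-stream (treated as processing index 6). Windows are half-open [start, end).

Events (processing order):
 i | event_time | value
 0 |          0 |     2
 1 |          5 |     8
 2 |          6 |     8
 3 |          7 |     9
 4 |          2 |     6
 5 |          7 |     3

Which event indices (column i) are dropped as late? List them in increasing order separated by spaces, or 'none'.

i=0 t=0 v=2: → [0,2); WM=-1
i=1 t=5 v=8: → [5,7); WM=4
i=2 t=6 v=8: → [5,8); WM=5
i=3 t=7 v=9: → [5,9); WM=6
i=4 t=2 v=6: DROP (t<6-0); WM=6
i=5 t=7 v=3: → [5,9); WM=6

4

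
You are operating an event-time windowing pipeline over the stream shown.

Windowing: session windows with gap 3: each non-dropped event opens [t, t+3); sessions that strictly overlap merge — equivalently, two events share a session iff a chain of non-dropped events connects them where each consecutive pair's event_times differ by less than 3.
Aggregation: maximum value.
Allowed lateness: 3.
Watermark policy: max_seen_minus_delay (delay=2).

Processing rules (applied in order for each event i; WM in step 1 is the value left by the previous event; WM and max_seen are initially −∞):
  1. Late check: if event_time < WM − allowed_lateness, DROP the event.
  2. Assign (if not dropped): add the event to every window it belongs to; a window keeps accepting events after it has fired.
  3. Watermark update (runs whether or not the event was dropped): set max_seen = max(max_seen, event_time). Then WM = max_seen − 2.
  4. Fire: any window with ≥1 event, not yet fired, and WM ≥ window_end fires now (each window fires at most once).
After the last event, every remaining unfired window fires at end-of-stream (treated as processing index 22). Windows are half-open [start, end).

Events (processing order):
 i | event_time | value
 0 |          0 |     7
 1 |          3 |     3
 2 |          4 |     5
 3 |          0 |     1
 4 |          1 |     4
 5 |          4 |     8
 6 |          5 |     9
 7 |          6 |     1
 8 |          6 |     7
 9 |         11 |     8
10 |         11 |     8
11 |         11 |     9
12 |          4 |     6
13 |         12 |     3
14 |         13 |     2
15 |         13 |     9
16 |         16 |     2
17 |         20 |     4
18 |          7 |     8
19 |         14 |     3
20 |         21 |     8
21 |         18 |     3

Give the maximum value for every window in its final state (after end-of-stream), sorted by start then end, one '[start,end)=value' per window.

i=0 t=0 v=7: → [0,3); WM=-2
i=1 t=3 v=3: → [3,6); WM=1
i=2 t=4 v=5: → [3,7); WM=2
i=3 t=0 v=1: → [0,3); WM=2
i=4 t=1 v=4: → [0,7); WM=2
i=5 t=4 v=8: → [0,7); WM=2
i=6 t=5 v=9: → [0,8); WM=3
i=7 t=6 v=1: → [0,9); WM=4
i=8 t=6 v=7: → [0,9); WM=4
i=9 t=11 v=8: → [11,14); WM=9
i=10 t=11 v=8: → [11,14); WM=9
i=11 t=11 v=9: → [11,14); WM=9
i=12 t=4 v=6: DROP (t<9-3); WM=9
i=13 t=12 v=3: → [11,15); WM=10
i=14 t=13 v=2: → [11,16); WM=11
i=15 t=13 v=9: → [11,16); WM=11
i=16 t=16 v=2: → [16,19); WM=14
i=17 t=20 v=4: → [20,23); WM=18
i=18 t=7 v=8: DROP (t<18-3); WM=18
i=19 t=14 v=3: DROP (t<18-3); WM=18
i=20 t=21 v=8: → [20,24); WM=19
i=21 t=18 v=3: → [16,24); WM=19

[0,9)=9 [11,16)=9 [16,24)=8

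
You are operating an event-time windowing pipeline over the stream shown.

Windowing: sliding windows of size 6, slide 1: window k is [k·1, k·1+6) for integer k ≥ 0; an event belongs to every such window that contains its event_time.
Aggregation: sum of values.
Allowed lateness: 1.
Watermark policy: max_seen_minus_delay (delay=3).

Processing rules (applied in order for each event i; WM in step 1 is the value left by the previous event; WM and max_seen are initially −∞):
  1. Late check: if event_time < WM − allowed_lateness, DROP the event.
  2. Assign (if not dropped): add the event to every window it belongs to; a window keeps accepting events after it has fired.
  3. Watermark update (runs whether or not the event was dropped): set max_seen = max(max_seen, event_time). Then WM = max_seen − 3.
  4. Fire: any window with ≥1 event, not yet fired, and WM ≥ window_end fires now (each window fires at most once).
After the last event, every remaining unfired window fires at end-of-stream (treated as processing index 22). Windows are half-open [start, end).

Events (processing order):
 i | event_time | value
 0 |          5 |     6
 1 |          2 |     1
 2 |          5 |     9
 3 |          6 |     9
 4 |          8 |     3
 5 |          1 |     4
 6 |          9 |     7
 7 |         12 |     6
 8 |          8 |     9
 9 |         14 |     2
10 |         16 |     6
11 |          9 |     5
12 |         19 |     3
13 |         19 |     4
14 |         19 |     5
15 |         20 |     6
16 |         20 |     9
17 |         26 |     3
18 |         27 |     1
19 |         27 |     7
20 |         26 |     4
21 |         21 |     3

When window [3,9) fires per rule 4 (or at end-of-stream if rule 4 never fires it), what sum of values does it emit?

27

i=0 t=5 v=6: → [5,11),[4,10),[3,9),[2,8),[1,7),[0,6); WM=2
i=1 t=2 v=1: → [2,8),[1,7),[0,6); WM=2
i=2 t=5 v=9: → [5,11),[4,10),[3,9),[2,8),[1,7),[0,6); WM=2
i=3 t=6 v=9: → [6,12),[5,11),[4,10),[3,9),[2,8),[1,7); WM=3
i=4 t=8 v=3: → [8,14),[7,13),[6,12),[5,11),[4,10),[3,9); WM=5
i=5 t=1 v=4: DROP (t<5-1); WM=5
i=6 t=9 v=7: → [9,15),[8,14),[7,13),[6,12),[5,11),[4,10); WM=6; [0,6) fires=16
i=7 t=12 v=6: → [12,18),[11,17),[10,16),[9,15),[8,14),[7,13); WM=9; [1,7) fires=25 [2,8) fires=25 [3,9) fires=27
i=8 t=8 v=9: → [8,14),[7,13),[6,12),[5,11),[4,10),[3,9); WM=9
i=9 t=14 v=2: → [14,20),[13,19),[12,18),[11,17),[10,16),[9,15); WM=11; [4,10) fires=43 [5,11) fires=43
i=10 t=16 v=6: → [16,22),[15,21),[14,20),[13,19),[12,18),[11,17); WM=13; [6,12) fires=28 [7,13) fires=25
i=11 t=9 v=5: DROP (t<13-1); WM=13
i=12 t=19 v=3: → [19,25),[18,24),[17,23),[16,22),[15,21),[14,20); WM=16; [8,14) fires=25 [9,15) fires=15 [10,16) fires=8
i=13 t=19 v=4: → [19,25),[18,24),[17,23),[16,22),[15,21),[14,20); WM=16
i=14 t=19 v=5: → [19,25),[18,24),[17,23),[16,22),[15,21),[14,20); WM=16
i=15 t=20 v=6: → [20,26),[19,25),[18,24),[17,23),[16,22),[15,21); WM=17; [11,17) fires=14
i=16 t=20 v=9: → [20,26),[19,25),[18,24),[17,23),[16,22),[15,21); WM=17
i=17 t=26 v=3: → [26,32),[25,31),[24,30),[23,29),[22,28),[21,27); WM=23; [12,18) fires=14 [13,19) fires=8 [14,20) fires=20 [15,21) fires=33 [16,22) fires=33 [17,23) fires=27
i=18 t=27 v=1: → [27,33),[26,32),[25,31),[24,30),[23,29),[22,28); WM=24; [18,24) fires=27
i=19 t=27 v=7: → [27,33),[26,32),[25,31),[24,30),[23,29),[22,28); WM=24
i=20 t=26 v=4: → [26,32),[25,31),[24,30),[23,29),[22,28),[21,27); WM=24
i=21 t=21 v=3: DROP (t<24-1); WM=24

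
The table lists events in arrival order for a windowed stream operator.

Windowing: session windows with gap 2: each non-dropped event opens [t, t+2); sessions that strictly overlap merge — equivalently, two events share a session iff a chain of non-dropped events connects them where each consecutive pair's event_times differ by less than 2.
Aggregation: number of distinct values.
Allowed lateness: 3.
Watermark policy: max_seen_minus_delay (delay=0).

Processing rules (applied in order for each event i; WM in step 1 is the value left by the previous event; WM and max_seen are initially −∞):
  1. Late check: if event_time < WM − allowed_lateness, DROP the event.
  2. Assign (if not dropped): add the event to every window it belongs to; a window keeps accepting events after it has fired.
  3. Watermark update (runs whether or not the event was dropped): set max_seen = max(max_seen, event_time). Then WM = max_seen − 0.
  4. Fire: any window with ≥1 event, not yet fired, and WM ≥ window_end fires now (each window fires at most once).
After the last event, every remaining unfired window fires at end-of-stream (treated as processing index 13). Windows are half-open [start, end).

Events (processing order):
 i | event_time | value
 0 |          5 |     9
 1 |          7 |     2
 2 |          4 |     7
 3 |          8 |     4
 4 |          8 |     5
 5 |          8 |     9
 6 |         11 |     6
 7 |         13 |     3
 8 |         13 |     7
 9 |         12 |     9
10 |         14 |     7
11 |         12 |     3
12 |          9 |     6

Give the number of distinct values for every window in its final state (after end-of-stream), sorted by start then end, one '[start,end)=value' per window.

i=0 t=5 v=9: → [5,7); WM=5
i=1 t=7 v=2: → [7,9); WM=7
i=2 t=4 v=7: → [4,7); WM=7
i=3 t=8 v=4: → [7,10); WM=8
i=4 t=8 v=5: → [7,10); WM=8
i=5 t=8 v=9: → [7,10); WM=8
i=6 t=11 v=6: → [11,13); WM=11
i=7 t=13 v=3: → [13,15); WM=13
i=8 t=13 v=7: → [13,15); WM=13
i=9 t=12 v=9: → [11,15); WM=13
i=10 t=14 v=7: → [11,16); WM=14
i=11 t=12 v=3: → [11,16); WM=14
i=12 t=9 v=6: DROP (t<14-3); WM=14

[4,7)=2 [7,10)=4 [11,16)=4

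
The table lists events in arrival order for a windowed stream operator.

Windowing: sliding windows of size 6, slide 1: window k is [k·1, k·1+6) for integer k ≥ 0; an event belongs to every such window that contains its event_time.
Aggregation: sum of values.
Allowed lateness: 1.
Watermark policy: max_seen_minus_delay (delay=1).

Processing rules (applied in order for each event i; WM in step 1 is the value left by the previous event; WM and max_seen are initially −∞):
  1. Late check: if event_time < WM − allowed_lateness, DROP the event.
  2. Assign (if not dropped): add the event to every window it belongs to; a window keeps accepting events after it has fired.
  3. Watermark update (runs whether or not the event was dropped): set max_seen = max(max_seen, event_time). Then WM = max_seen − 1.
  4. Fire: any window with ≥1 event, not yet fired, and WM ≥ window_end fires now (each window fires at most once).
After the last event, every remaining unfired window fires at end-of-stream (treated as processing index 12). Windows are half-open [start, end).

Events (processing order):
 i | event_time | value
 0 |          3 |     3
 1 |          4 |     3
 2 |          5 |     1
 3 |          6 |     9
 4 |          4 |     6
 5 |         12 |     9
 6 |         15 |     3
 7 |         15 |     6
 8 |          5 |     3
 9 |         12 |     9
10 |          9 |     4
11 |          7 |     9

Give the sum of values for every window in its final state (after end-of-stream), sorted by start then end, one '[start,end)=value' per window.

[0,6)=13 [1,7)=22 [2,8)=22 [3,9)=22 [4,10)=19 [5,11)=10 [6,12)=9 [7,13)=9 [8,14)=9 [9,15)=9 [10,16)=18 [11,17)=18 [12,18)=18 [13,19)=9 [14,20)=9 [15,21)=9

i=0 t=3 v=3: → [3,9),[2,8),[1,7),[0,6); WM=2
i=1 t=4 v=3: → [4,10),[3,9),[2,8),[1,7),[0,6); WM=3
i=2 t=5 v=1: → [5,11),[4,10),[3,9),[2,8),[1,7),[0,6); WM=4
i=3 t=6 v=9: → [6,12),[5,11),[4,10),[3,9),[2,8),[1,7); WM=5
i=4 t=4 v=6: → [4,10),[3,9),[2,8),[1,7),[0,6); WM=5
i=5 t=12 v=9: → [12,18),[11,17),[10,16),[9,15),[8,14),[7,13); WM=11; [0,6) fires=13 [1,7) fires=22 [2,8) fires=22 [3,9) fires=22 [4,10) fires=19 [5,11) fires=10
i=6 t=15 v=3: → [15,21),[14,20),[13,19),[12,18),[11,17),[10,16); WM=14; [6,12) fires=9 [7,13) fires=9 [8,14) fires=9
i=7 t=15 v=6: → [15,21),[14,20),[13,19),[12,18),[11,17),[10,16); WM=14
i=8 t=5 v=3: DROP (t<14-1); WM=14
i=9 t=12 v=9: DROP (t<14-1); WM=14
i=10 t=9 v=4: DROP (t<14-1); WM=14
i=11 t=7 v=9: DROP (t<14-1); WM=14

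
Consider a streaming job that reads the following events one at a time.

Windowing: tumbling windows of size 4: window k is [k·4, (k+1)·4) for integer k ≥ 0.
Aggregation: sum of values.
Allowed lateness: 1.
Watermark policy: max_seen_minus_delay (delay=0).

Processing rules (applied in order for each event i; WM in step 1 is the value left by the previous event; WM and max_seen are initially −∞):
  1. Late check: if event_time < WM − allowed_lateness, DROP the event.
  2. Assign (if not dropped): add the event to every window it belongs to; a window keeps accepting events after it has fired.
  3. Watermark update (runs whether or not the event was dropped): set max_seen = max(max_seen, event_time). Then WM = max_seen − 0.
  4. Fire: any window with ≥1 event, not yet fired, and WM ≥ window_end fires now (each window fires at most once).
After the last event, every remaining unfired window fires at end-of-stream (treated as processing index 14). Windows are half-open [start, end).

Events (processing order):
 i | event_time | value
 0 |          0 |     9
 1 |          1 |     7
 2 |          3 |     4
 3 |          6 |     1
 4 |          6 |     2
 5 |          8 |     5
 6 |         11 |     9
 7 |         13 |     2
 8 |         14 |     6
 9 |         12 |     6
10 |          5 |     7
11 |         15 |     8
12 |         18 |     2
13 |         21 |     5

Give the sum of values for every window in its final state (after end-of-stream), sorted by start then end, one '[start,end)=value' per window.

[0,4)=20 [4,8)=3 [8,12)=14 [12,16)=16 [16,20)=2 [20,24)=5

i=0 t=0 v=9: → [0,4); WM=0
i=1 t=1 v=7: → [0,4); WM=1
i=2 t=3 v=4: → [0,4); WM=3
i=3 t=6 v=1: → [4,8); WM=6; [0,4) fires=20
i=4 t=6 v=2: → [4,8); WM=6
i=5 t=8 v=5: → [8,12); WM=8; [4,8) fires=3
i=6 t=11 v=9: → [8,12); WM=11
i=7 t=13 v=2: → [12,16); WM=13; [8,12) fires=14
i=8 t=14 v=6: → [12,16); WM=14
i=9 t=12 v=6: DROP (t<14-1); WM=14
i=10 t=5 v=7: DROP (t<14-1); WM=14
i=11 t=15 v=8: → [12,16); WM=15
i=12 t=18 v=2: → [16,20); WM=18; [12,16) fires=16
i=13 t=21 v=5: → [20,24); WM=21; [16,20) fires=2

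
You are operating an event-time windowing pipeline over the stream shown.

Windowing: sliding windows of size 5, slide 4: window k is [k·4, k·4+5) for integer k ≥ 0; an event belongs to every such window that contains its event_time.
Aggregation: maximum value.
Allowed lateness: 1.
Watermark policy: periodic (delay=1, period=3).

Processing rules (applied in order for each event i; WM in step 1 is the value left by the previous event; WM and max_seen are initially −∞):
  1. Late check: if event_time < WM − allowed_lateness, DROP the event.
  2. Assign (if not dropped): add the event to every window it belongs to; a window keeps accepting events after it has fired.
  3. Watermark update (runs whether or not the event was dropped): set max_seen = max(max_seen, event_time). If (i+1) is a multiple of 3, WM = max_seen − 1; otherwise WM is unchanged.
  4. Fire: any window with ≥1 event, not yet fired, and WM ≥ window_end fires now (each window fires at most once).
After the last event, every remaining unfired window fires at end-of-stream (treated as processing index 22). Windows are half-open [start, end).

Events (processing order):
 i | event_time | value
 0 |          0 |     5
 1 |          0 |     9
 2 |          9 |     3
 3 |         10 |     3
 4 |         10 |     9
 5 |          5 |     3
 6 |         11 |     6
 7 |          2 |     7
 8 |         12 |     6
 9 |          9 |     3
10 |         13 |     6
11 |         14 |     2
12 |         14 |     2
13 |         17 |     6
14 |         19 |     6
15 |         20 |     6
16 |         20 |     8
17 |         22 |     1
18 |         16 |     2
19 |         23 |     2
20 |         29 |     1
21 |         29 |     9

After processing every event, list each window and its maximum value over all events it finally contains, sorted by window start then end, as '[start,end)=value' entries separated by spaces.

i=0 t=0 v=5: → [0,5); WM=−∞
i=1 t=0 v=9: → [0,5); WM=−∞
i=2 t=9 v=3: → [8,13); WM=8; [0,5) fires=9
i=3 t=10 v=3: → [8,13); WM=8
i=4 t=10 v=9: → [8,13); WM=8
i=5 t=5 v=3: DROP (t<8-1); WM=9
i=6 t=11 v=6: → [8,13); WM=9
i=7 t=2 v=7: DROP (t<9-1); WM=9
i=8 t=12 v=6: → [12,17),[8,13); WM=11
i=9 t=9 v=3: DROP (t<11-1); WM=11
i=10 t=13 v=6: → [12,17); WM=11
i=11 t=14 v=2: → [12,17); WM=13; [8,13) fires=9
i=12 t=14 v=2: → [12,17); WM=13
i=13 t=17 v=6: → [16,21); WM=13
i=14 t=19 v=6: → [16,21); WM=18; [12,17) fires=6
i=15 t=20 v=6: → [20,25),[16,21); WM=18
i=16 t=20 v=8: → [20,25),[16,21); WM=18
i=17 t=22 v=1: → [20,25); WM=21; [16,21) fires=8
i=18 t=16 v=2: DROP (t<21-1); WM=21
i=19 t=23 v=2: → [20,25); WM=21
i=20 t=29 v=1: → [28,33); WM=28; [20,25) fires=8
i=21 t=29 v=9: → [28,33); WM=28

[0,5)=9 [8,13)=9 [12,17)=6 [16,21)=8 [20,25)=8 [28,33)=9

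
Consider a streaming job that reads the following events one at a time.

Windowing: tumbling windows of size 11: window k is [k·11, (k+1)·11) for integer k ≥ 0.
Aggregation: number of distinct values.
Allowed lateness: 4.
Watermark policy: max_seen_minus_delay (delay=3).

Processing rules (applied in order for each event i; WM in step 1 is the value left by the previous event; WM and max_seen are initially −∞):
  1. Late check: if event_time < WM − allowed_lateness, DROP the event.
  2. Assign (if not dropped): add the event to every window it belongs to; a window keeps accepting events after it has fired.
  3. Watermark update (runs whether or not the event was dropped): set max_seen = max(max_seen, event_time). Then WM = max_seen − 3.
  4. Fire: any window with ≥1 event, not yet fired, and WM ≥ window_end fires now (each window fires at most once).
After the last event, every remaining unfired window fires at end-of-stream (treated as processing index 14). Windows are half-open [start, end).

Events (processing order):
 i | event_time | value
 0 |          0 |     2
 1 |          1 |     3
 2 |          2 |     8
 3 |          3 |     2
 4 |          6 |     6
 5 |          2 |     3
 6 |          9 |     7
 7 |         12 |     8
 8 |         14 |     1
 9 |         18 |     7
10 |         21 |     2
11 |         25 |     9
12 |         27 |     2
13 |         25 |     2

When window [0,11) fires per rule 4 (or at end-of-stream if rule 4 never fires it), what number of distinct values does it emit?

5

i=0 t=0 v=2: → [0,11); WM=-3
i=1 t=1 v=3: → [0,11); WM=-2
i=2 t=2 v=8: → [0,11); WM=-1
i=3 t=3 v=2: → [0,11); WM=0
i=4 t=6 v=6: → [0,11); WM=3
i=5 t=2 v=3: → [0,11); WM=3
i=6 t=9 v=7: → [0,11); WM=6
i=7 t=12 v=8: → [11,22); WM=9
i=8 t=14 v=1: → [11,22); WM=11; [0,11) fires=5
i=9 t=18 v=7: → [11,22); WM=15
i=10 t=21 v=2: → [11,22); WM=18
i=11 t=25 v=9: → [22,33); WM=22; [11,22) fires=4
i=12 t=27 v=2: → [22,33); WM=24
i=13 t=25 v=2: → [22,33); WM=24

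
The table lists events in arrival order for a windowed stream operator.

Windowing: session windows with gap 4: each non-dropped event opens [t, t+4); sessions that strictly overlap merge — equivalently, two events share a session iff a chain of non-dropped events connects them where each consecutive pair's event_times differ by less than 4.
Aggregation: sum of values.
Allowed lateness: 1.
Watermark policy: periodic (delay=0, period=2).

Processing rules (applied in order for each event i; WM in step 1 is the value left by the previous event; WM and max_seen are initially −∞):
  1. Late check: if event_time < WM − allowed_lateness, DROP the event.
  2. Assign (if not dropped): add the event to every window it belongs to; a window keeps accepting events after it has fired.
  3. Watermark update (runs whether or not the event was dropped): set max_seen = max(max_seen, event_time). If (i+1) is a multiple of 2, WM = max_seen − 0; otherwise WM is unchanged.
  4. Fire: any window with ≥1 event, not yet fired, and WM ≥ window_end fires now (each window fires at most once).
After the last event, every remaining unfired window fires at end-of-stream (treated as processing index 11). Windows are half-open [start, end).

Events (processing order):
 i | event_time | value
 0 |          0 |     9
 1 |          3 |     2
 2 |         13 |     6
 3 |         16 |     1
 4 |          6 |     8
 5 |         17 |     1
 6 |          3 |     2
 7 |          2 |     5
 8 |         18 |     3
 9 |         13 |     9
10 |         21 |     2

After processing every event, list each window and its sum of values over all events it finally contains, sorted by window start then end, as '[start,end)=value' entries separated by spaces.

[0,7)=11 [13,25)=13

i=0 t=0 v=9: → [0,4); WM=−∞
i=1 t=3 v=2: → [0,7); WM=3
i=2 t=13 v=6: → [13,17); WM=3
i=3 t=16 v=1: → [13,20); WM=16
i=4 t=6 v=8: DROP (t<16-1); WM=16
i=5 t=17 v=1: → [13,21); WM=17
i=6 t=3 v=2: DROP (t<17-1); WM=17
i=7 t=2 v=5: DROP (t<17-1); WM=17
i=8 t=18 v=3: → [13,22); WM=17
i=9 t=13 v=9: DROP (t<17-1); WM=18
i=10 t=21 v=2: → [13,25); WM=18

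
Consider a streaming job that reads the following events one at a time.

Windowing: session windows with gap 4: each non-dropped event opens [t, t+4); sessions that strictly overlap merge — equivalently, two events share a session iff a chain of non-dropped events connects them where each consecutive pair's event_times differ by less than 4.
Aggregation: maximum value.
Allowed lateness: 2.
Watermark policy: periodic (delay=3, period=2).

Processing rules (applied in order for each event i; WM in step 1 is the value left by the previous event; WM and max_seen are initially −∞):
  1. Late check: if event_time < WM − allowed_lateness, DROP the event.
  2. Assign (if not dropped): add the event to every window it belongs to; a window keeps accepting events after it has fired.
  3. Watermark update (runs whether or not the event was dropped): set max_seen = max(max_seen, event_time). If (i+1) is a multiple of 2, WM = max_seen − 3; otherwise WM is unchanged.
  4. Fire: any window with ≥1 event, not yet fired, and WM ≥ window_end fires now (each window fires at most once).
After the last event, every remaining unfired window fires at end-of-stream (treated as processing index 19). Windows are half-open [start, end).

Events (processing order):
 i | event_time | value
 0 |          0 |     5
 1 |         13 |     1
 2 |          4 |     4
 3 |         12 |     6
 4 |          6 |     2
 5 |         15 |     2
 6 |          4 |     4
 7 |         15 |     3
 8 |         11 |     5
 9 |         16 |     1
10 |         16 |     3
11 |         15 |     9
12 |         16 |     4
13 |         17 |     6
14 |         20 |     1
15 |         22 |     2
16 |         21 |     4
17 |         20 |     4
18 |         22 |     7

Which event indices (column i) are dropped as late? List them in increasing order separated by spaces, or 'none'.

i=0 t=0 v=5: → [0,4); WM=−∞
i=1 t=13 v=1: → [13,17); WM=10
i=2 t=4 v=4: DROP (t<10-2); WM=10
i=3 t=12 v=6: → [12,17); WM=10
i=4 t=6 v=2: DROP (t<10-2); WM=10
i=5 t=15 v=2: → [12,19); WM=12
i=6 t=4 v=4: DROP (t<12-2); WM=12
i=7 t=15 v=3: → [12,19); WM=12
i=8 t=11 v=5: → [11,19); WM=12
i=9 t=16 v=1: → [11,20); WM=13
i=10 t=16 v=3: → [11,20); WM=13
i=11 t=15 v=9: → [11,20); WM=13
i=12 t=16 v=4: → [11,20); WM=13
i=13 t=17 v=6: → [11,21); WM=14
i=14 t=20 v=1: → [11,24); WM=14
i=15 t=22 v=2: → [11,26); WM=19
i=16 t=21 v=4: → [11,26); WM=19
i=17 t=20 v=4: → [11,26); WM=19
i=18 t=22 v=7: → [11,26); WM=19

2 4 6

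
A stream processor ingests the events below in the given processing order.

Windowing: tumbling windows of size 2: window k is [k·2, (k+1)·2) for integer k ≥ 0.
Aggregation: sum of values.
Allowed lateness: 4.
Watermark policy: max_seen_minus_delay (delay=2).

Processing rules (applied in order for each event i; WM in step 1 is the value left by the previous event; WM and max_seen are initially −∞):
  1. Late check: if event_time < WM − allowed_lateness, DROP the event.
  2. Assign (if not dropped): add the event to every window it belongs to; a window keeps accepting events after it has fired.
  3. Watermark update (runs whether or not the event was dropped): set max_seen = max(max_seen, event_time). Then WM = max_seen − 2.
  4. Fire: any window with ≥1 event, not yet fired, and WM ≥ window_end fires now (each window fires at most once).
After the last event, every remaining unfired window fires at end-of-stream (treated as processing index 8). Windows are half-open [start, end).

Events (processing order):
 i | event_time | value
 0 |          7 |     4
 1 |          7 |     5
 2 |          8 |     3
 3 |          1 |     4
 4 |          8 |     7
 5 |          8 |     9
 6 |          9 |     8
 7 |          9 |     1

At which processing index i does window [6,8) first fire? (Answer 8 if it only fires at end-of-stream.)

8

i=0 t=7 v=4: → [6,8); WM=5
i=1 t=7 v=5: → [6,8); WM=5
i=2 t=8 v=3: → [8,10); WM=6
i=3 t=1 v=4: DROP (t<6-4); WM=6
i=4 t=8 v=7: → [8,10); WM=6
i=5 t=8 v=9: → [8,10); WM=6
i=6 t=9 v=8: → [8,10); WM=7
i=7 t=9 v=1: → [8,10); WM=7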